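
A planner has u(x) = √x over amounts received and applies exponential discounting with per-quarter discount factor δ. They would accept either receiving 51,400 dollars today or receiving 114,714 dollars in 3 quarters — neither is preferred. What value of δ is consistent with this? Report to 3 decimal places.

Equating discounted utilities: u(51400) = δ^3·u(114714) ⇒ δ^3 = u(51400)/u(114714).
Since u(x) = √x, δ^3 = √(51400/114714) = 0.66938.
So δ = 0.66938^(1/3) ≈ 0.875.

δ ≈ 0.875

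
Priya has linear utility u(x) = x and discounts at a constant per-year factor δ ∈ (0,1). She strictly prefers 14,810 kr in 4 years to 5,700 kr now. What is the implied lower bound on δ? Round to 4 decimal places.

δ > 0.7876

Comparing present values: 5700 < δ^4·14810.
Hence δ^4 > 5700/14810 = 0.38488, and x ↦ x^(1/4) is increasing on (0,∞).
δ > 0.38488^(1/4) = 0.7876.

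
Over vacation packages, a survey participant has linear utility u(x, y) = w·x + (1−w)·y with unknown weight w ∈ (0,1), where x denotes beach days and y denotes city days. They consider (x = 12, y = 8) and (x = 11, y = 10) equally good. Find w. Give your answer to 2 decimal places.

Equating utilities: w·12 + (1−w)·8 = w·11 + (1−w)·10.
Collecting terms: w·1 = (1−w)·2.
So w/(1−w) = 2/1 = 2.0000, giving w = 2/(1+2) = 0.67.

w = 0.67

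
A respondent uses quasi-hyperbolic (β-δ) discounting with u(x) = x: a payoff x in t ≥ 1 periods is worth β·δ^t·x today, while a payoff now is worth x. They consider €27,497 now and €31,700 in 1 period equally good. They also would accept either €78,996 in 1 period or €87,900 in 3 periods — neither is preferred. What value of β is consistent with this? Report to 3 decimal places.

β ≈ 0.915

Both payoffs in the second observation are in the future, so β drops out: δ^1·78996 = δ^3·87900 ⇒ δ^2 = 78996/87900 = 0.89870, so δ = 0.94800.
The first indifference: 27497 = β·δ·31700, so β = 27497/(δ·31700) = 27497/(0.94800·31700) ≈ 0.915.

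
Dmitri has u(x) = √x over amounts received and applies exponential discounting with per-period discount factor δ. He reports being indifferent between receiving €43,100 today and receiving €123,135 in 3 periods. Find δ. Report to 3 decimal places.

Equating discounted utilities: u(43100) = δ^3·u(123135) ⇒ δ^3 = u(43100)/u(123135).
Since u(x) = √x, δ^3 = √(43100/123135) = 0.59163.
Taking the cube root: δ = 0.59163^(1/3) ≈ 0.839.

δ ≈ 0.839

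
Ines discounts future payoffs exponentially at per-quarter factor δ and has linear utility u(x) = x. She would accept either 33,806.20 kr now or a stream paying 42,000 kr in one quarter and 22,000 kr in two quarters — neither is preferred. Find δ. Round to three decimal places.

Present value of the stream is 42000·δ + 22000·δ². Indifference gives 42000δ + 22000δ² = 33806.20.
So 22000δ² + 42000δ − 33806.20 = 0.
By the quadratic formula (taking the positive root), δ = (−42000 + √4738945600.00) / 44000 ≈ 0.610.

δ ≈ 0.610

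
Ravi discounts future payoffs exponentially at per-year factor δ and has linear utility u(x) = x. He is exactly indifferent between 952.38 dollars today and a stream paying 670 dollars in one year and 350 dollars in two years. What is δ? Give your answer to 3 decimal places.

δ ≈ 0.950

Present value of the stream is 670·δ + 350·δ². Indifference gives 670δ + 350δ² = 952.38.
Rearranged: 350δ² + 670δ − 952.38 = 0.
The positive root is δ = [−670 + √(670² + 4·350·952.38)] / (2·350) = (−670 + 1335.003)/700 ≈ 0.950.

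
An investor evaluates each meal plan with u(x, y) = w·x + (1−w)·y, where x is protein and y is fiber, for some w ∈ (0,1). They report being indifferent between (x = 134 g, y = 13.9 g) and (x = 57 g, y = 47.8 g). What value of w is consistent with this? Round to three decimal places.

w = 0.306

u(134,13.9) = u(57,47.8) means w·134 + (1−w)·13.9 = w·57 + (1−w)·47.8.
Rearranging, 77·w − 33.9·(1−w) = 0.
So w/(1−w) = 33.9/77 = 0.4403, giving w = 33.9/(77+33.9) = 0.306.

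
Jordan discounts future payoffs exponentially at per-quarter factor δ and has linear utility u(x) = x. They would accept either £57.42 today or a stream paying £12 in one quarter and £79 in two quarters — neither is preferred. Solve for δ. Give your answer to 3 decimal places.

Equating present values: 57.42 = 12δ + 79δ².
So 79δ² + 12δ − 57.42 = 0.
The positive root is δ = [−12 + √(12² + 4·79·57.42)] / (2·79) = (−12 + 135.236)/158 ≈ 0.780.

δ ≈ 0.780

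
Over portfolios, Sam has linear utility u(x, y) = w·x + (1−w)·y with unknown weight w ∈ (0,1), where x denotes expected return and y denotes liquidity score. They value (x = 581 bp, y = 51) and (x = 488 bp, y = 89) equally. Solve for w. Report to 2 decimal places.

w = 0.29

u(581,51) = u(488,89) means w·581 + (1−w)·51 = w·488 + (1−w)·89.
w·(581−488) = (1−w)·(89−51), i.e. w·93 = (1−w)·38.
Hence w = 38/(93+38) = 38/131 = 0.29.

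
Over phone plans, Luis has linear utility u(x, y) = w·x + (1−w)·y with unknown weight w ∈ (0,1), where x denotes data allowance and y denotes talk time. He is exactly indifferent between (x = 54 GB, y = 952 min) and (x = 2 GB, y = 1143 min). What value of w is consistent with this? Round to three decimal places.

w = 0.786

Indifference: w·54 + (1−w)·952 = w·2 + (1−w)·1143.
w·(54−2) = (1−w)·(1143−952), i.e. w·52 = (1−w)·191.
So w/(1−w) = 191/52 = 3.6731, giving w = 191/(52+191) = 0.786.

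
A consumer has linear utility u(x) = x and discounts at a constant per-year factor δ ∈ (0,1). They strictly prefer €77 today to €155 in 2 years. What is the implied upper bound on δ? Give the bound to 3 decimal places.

The preference means 77 > δ^2·155.
So δ^2 < 77/155 = 0.49677; taking the square root of both positive sides preserves the inequality.
δ < (77/155)^(1/2) ≈ 0.705.

δ < 0.705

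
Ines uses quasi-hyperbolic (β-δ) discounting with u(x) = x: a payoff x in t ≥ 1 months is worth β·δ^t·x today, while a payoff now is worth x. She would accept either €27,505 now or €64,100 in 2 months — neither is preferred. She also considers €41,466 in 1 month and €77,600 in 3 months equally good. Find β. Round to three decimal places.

β ≈ 0.803

From the later pair, β·δ^1·41466 = β·δ^3·77600; dividing through, δ^2 = 41466/77600 = 0.53436, so δ = 0.73100.
The first indifference: 27505 = β·δ^2·64100, so β = 27505/(δ^2·64100) = 27505/(0.53436·64100) ≈ 0.803.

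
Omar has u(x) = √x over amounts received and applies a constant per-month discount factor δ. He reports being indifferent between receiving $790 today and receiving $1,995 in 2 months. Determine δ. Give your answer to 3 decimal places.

δ ≈ 0.793

The payoff in 2 months is discounted by δ^2, so u(790) = δ^2·u(1995) and δ^2 = u(790)/u(1995).
Since u(x) = √x, δ^2 = √(790/1995) = 0.62928.
So δ = 0.62928^(1/2) ≈ 0.793.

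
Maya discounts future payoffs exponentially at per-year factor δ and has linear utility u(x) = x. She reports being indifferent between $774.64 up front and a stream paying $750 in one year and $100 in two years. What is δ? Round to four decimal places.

δ ≈ 0.9200

The stream is worth 750δ + 100δ² today, so 750δ + 100δ² = 774.64.
That is, 100δ² + 750δ − 774.64 = 0, a quadratic in δ.
The positive root is δ = [−750 + √(750² + 4·100·774.64)] / (2·100) = (−750 + 934.000)/200 ≈ 0.9200.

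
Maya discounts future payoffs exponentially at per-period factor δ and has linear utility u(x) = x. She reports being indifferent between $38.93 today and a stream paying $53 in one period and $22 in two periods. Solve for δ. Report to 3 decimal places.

δ ≈ 0.590

Equating present values: 38.93 = 53δ + 22δ².
So 22δ² + 53δ − 38.93 = 0.
δ = (−53 + √(53² + 4·22·38.93)) / (2·22) = (−53 + √6234.84) / 44 ≈ 0.590.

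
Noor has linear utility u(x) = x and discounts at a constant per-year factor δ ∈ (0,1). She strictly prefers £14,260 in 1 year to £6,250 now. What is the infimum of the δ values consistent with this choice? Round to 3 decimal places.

δ > 0.438

The preference means 6250 < δ·14260.
Dividing through by 14260 gives δ > 0.43829.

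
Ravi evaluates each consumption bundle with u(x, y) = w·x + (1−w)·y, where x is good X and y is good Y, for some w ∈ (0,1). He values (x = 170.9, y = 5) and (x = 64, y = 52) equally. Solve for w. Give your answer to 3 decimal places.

w = 0.305

u(170.9,5) = u(64,52) means w·170.9 + (1−w)·5 = w·64 + (1−w)·52.
w·(170.9−64) = (1−w)·(52−5), i.e. w·106.9 = (1−w)·47.
Hence w = 47/(106.9+47) = 47/153.9 = 0.305.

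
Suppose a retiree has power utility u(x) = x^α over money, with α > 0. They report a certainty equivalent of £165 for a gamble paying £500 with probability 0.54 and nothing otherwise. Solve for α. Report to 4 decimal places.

EU(lottery) = 0.54·500^α + 0.46·0 = 0.54·500^α.
Equating: 165^α = 0.54·500^α, i.e. 0.3300^α = 0.54.
Taking logs: α·ln(165/500) = ln(0.54), so α = -0.6161861 / -1.1086626 ≈ 0.5558.

α ≈ 0.5558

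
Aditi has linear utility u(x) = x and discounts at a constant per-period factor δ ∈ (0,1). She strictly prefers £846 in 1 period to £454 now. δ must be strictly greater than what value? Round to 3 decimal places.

δ > 0.537

Comparing present values: 454 < δ·846.
Dividing through by 846 gives δ > 0.53664.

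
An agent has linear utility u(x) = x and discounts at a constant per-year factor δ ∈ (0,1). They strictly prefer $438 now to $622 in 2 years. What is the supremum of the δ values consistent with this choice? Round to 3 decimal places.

Comparing present values: 438 > δ^2·622.
Hence δ^2 < 438/622 = 0.70418, and x ↦ x^(1/2) is increasing on (0,∞).
δ < (438/622)^(1/2) ≈ 0.839.

δ < 0.839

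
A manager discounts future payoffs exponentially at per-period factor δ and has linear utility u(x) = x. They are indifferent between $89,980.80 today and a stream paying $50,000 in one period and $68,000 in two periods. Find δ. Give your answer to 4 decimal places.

δ ≈ 0.8400

The stream is worth 50000δ + 68000δ² today, so 50000δ + 68000δ² = 89980.80.
So 68000δ² + 50000δ − 89980.80 = 0.
By the quadratic formula (taking the positive root), δ = (−50000 + √26974777600.00) / 136000 ≈ 0.8400.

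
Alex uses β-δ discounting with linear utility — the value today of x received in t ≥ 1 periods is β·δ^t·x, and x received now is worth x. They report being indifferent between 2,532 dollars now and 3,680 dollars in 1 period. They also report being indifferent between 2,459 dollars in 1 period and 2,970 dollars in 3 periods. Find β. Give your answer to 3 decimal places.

β ≈ 0.756

Both payoffs in the second observation are in the future, so β drops out: δ^1·2459 = δ^3·2970 ⇒ δ^2 = 2459/2970 = 0.82795, so δ = 0.90992.
The first indifference: 2532 = β·δ·3680, so β = 2532/(δ·3680) = 2532/(0.90992·3680) ≈ 0.756.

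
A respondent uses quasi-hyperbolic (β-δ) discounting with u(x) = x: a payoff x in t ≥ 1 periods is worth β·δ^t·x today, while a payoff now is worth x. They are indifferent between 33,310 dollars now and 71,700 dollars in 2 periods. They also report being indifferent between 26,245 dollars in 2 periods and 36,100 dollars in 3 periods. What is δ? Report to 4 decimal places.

Both payoffs in the second observation are in the future, so β drops out: δ^2·26245 = δ^3·36100 ⇒ δ = 26245/36100 = 0.72701.

δ ≈ 0.7270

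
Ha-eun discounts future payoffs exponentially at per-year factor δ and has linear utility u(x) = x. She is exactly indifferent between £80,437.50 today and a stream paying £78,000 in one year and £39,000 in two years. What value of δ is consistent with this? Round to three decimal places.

Equating present values: 80437.50 = 78000δ + 39000δ².
That is, 39000δ² + 78000δ − 80437.50 = 0, a quadratic in δ.
The positive root is δ = [−78000 + √(78000² + 4·39000·80437.50)] / (2·39000) = (−78000 + 136500.000)/78000 ≈ 0.750.

δ ≈ 0.750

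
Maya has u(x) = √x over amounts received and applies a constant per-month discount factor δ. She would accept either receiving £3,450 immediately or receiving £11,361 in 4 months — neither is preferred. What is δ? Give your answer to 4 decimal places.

δ ≈ 0.8616

Indifference means u(3450) = δ^4 · u(11361), so δ^4 = u(3450)/u(11361).
With u(x) = √x: δ^4 = √3450/√11361 = √(3450/11361) = 0.55106.
So δ = 0.55106^(1/4) ≈ 0.8616.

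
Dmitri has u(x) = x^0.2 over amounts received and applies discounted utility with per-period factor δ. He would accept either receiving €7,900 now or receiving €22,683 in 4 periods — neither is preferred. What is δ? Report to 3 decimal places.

Indifference means u(7900) = δ^4 · u(22683), so δ^4 = u(7900)/u(22683).
With u(x) = x^0.2: δ^4 = 7900^0.2/22683^0.2 = (7900/22683)^0.2 = 0.80981.
Taking the 4th root: δ = 0.80981^(1/4) ≈ 0.949.

δ ≈ 0.949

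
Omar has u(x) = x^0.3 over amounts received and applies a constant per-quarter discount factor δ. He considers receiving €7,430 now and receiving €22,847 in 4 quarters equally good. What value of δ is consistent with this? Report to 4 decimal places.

δ ≈ 0.9192

Indifference means u(7430) = δ^4 · u(22847), so δ^4 = u(7430)/u(22847).
Since u(x) = x^0.3, δ^4 = (7430/22847)^0.3 = 0.32521^0.3 = 0.71392.
So δ = 0.71392^(1/4) ≈ 0.9192.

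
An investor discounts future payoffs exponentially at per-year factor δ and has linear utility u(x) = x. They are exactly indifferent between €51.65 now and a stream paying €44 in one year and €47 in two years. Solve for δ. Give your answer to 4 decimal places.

Equating present values: 51.65 = 44δ + 47δ².
That is, 47δ² + 44δ − 51.65 = 0, a quadratic in δ.
By the quadratic formula (taking the positive root), δ = (−44 + √11646.20) / 94 ≈ 0.6800.

δ ≈ 0.6800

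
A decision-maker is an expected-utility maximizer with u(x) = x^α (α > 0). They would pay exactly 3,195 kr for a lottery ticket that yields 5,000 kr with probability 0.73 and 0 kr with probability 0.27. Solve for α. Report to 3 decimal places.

α ≈ 0.703

The lottery's expected utility is 0.73·u(5000) + 0.27·u(0) = 0.73·5000^α (since u(0) = 0 for α > 0).
Equating: 3195^α = 0.73·5000^α, i.e. 0.6390^α = 0.73.
α = ln(0.73) / ln(3195/5000) = -0.314711/-0.447851 ≈ 0.703.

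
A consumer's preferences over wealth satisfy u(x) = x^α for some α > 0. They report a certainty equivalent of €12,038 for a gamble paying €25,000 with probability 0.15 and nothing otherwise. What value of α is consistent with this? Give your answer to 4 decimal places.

α ≈ 2.5959

The lottery's expected utility is 0.15·u(25000) + 0.85·u(0) = 0.15·25000^α (since u(0) = 0 for α > 0).
Equating: 12038^α = 0.15·25000^α, i.e. 0.4815^α = 0.15.
α = ln(0.15) / ln(12038/25000) = -1.8971200/-0.7308075 ≈ 2.5959.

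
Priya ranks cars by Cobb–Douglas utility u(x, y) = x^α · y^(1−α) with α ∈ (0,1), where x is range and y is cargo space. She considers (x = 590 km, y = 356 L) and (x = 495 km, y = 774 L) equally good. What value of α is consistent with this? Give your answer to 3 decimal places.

α ≈ 0.816

The Cobb–Douglas utilities coincide, so 590^α·356^(1−α) = 495^α·774^(1−α).
Taking logs: α·ln 590 + (1−α)·ln 356 = α·ln 495 + (1−α)·ln 774, i.e. α·0.175565 = (1−α)·0.776641.
Thus α·(0.952206) = 0.776641, so α = 0.776641/0.952206 ≈ 0.816.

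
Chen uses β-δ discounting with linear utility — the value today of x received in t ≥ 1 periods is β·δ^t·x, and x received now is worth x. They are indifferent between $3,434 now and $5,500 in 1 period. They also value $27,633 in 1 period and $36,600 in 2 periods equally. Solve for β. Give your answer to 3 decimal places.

β ≈ 0.827

Both payoffs in the second observation are in the future, so β drops out: δ^1·27633 = δ^2·36600 ⇒ δ = 27633/36600 = 0.75500.
Now use the now-vs-future pair: 3434 = β·δ·5500 gives β = 3434/(0.75500·5500) ≈ 0.827.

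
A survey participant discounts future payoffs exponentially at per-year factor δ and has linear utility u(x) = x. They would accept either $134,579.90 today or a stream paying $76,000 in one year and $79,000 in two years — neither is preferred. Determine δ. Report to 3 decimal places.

δ ≈ 0.910

Equating present values: 134579.90 = 76000δ + 79000δ².
That is, 79000δ² + 76000δ − 134579.90 = 0, a quadratic in δ.
The positive root is δ = [−76000 + √(76000² + 4·79000·134579.90)] / (2·79000) = (−76000 + 219780.000)/158000 ≈ 0.910.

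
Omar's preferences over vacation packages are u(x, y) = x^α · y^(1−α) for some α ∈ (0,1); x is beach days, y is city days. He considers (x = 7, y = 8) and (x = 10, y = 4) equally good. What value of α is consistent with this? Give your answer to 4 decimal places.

α ≈ 0.6603

The Cobb–Douglas utilities coincide, so 7^α·8^(1−α) = 10^α·4^(1−α).
Rearrange to (7/10)^α = (4/8)^(1−α) and take logs: α·-0.3566749 = (1−α)·-0.6931472.
With A = -0.3566749 and B = -0.6931472: α·A = (1−α)·B, so α = B/(A+B) = -0.6931472/-1.0498221 ≈ 0.6603.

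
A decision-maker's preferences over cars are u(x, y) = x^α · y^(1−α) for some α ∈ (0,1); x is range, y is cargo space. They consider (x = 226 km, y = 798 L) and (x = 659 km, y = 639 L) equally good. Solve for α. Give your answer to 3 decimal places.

The Cobb–Douglas utilities coincide, so 226^α·798^(1−α) = 659^α·639^(1−α).
Rearrange to (226/659)^α = (639/798)^(1−α) and take logs: α·-1.070189 = (1−α)·-0.222204.
With A = -1.070189 and B = -0.222204: α·A = (1−α)·B, so α = B/(A+B) = -0.222204/-1.292393 ≈ 0.172.

α ≈ 0.172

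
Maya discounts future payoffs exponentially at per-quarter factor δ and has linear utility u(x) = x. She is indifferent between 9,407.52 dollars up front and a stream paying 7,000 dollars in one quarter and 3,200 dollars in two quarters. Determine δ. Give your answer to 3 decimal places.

The stream is worth 7000δ + 3200δ² today, so 7000δ + 3200δ² = 9407.52.
Rearranged: 3200δ² + 7000δ − 9407.52 = 0.
By the quadratic formula (taking the positive root), δ = (−7000 + √169416256.00) / 6400 ≈ 0.940.

δ ≈ 0.940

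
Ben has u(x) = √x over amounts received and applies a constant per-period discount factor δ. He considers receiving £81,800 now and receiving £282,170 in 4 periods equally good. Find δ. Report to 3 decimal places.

The payoff in 4 periods is discounted by δ^4, so u(81800) = δ^4·u(282170) and δ^4 = u(81800)/u(282170).
Since u(x) = √x, δ^4 = √(81800/282170) = 0.53842.
So δ = 0.53842^(1/4) ≈ 0.857.

δ ≈ 0.857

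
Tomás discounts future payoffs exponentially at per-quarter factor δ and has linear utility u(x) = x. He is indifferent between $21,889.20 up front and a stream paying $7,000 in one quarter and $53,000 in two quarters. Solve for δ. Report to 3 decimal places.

Equating present values: 21889.20 = 7000δ + 53000δ².
That is, 53000δ² + 7000δ − 21889.20 = 0, a quadratic in δ.
By the quadratic formula (taking the positive root), δ = (−7000 + √4689510400.00) / 106000 ≈ 0.580.

δ ≈ 0.580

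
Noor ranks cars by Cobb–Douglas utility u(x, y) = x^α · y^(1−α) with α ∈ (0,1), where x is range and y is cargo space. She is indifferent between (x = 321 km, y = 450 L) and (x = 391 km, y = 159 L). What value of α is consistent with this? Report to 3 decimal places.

Set the two utilities equal: 321^α·450^(1−α) = 391^α·159^(1−α).
Rearrange to (321/391)^α = (159/450)^(1−α) and take logs: α·-0.197266 = (1−α)·-1.040343.
Thus α·(-1.237609) = -1.040343, so α = -1.040343/-1.237609 ≈ 0.841.

α ≈ 0.841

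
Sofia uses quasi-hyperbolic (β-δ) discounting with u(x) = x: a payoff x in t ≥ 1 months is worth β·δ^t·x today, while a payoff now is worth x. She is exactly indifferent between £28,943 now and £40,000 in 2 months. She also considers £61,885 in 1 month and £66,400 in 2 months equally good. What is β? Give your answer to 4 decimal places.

The second indifference involves only future payoffs, so β cancels: β·δ^1·61885 = β·δ^2·66400, giving δ = 61885/66400 = 0.93200.
The first indifference: 28943 = β·δ^2·40000, so β = 28943/(δ^2·40000) = 28943/(0.86863·40000) ≈ 0.8330.

β ≈ 0.8330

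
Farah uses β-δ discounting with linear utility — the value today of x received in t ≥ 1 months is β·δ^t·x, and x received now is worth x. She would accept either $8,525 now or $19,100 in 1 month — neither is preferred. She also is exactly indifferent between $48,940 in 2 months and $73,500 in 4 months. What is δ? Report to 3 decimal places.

δ ≈ 0.816

From the later pair, β·δ^2·48940 = β·δ^4·73500; dividing through, δ^2 = 48940/73500 = 0.66585, so δ = 0.81600.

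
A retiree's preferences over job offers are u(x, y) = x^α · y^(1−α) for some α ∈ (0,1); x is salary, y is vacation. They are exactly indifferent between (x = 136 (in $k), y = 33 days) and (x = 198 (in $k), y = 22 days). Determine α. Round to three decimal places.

α ≈ 0.519

The Cobb–Douglas utilities coincide, so 136^α·33^(1−α) = 198^α·22^(1−α).
Rearrange to (136/198)^α = (22/33)^(1−α) and take logs: α·-0.375612 = (1−α)·-0.405465.
With A = -0.375612 and B = -0.405465: α·A = (1−α)·B, so α = B/(A+B) = -0.405465/-0.781077 ≈ 0.519.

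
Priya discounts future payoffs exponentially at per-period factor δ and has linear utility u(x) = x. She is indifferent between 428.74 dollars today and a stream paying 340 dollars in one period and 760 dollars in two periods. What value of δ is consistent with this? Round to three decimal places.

δ ≈ 0.560

Equating present values: 428.74 = 340δ + 760δ².
That is, 760δ² + 340δ − 428.74 = 0, a quadratic in δ.
The positive root is δ = [−340 + √(340² + 4·760·428.74)] / (2·760) = (−340 + 1191.205)/1520 ≈ 0.560.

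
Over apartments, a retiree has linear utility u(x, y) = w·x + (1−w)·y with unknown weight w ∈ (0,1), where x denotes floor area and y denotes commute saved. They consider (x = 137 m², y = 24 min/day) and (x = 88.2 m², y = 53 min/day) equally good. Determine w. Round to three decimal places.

w = 0.373

Indifference: w·137 + (1−w)·24 = w·88.2 + (1−w)·53.
Rearranging, 48.8·w − 29·(1−w) = 0.
The marginal rate of substitution is 29/48.8, so w = 29/(48.8+29) = 0.373.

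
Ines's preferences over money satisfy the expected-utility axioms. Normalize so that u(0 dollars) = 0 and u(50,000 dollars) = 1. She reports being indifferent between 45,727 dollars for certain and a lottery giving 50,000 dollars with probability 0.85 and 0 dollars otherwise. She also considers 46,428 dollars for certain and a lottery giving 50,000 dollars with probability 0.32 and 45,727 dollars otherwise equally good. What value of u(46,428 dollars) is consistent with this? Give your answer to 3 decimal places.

0.898

The first gamble pins u(45,727 dollars): it must equal 0.85·1 + 0.15·0 = 0.85.
The second indifference gives u(46,428 dollars) = 0.32·u(50,000 dollars) + 0.68·u(45,727 dollars) = 0.32·1.00 + 0.68·0.85 = 0.8980.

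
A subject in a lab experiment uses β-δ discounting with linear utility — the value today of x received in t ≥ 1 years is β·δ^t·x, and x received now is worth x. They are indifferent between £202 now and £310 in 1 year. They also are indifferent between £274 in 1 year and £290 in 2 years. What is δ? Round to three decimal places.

δ ≈ 0.945

The second indifference involves only future payoffs, so β cancels: β·δ^1·274 = β·δ^2·290, giving δ = 274/290 = 0.94483.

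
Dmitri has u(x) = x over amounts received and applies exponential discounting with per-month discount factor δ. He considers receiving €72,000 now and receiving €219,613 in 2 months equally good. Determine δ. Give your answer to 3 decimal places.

δ ≈ 0.573

Indifference means u(72000) = δ^2 · u(219613), so δ^2 = u(72000)/u(219613).
With u(x) = x: δ^2 = 72000/219613 = 0.32785.
Hence δ = (0.32785)^(1/2) = 0.57258.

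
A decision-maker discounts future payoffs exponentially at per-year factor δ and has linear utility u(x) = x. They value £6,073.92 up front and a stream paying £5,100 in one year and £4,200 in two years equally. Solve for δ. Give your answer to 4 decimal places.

The stream is worth 5100δ + 4200δ² today, so 5100δ + 4200δ² = 6073.92.
So 4200δ² + 5100δ − 6073.92 = 0.
δ = (−5100 + √(5100² + 4·4200·6073.92)) / (2·4200) = (−5100 + √128051856.00) / 8400 ≈ 0.7400.

δ ≈ 0.7400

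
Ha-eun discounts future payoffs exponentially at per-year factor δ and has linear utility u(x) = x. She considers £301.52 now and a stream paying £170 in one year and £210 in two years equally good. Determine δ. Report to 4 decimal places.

Equating present values: 301.52 = 170δ + 210δ².
That is, 210δ² + 170δ − 301.52 = 0, a quadratic in δ.
δ = (−170 + √(170² + 4·210·301.52)) / (2·210) = (−170 + √282176.80) / 420 ≈ 0.8600.

δ ≈ 0.8600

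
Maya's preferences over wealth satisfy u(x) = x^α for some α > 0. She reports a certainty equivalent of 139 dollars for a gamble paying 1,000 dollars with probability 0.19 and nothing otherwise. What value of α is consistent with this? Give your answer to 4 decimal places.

α ≈ 0.8416

EU(lottery) = 0.19·1000^α + 0.81·0 = 0.19·1000^α.
Setting u(139) equal to that: 139^α = 0.19·1000^α ⇒ (139/1000)^α = 0.19.
α = ln(0.19) / ln(139/1000) = -1.6607312/-1.9732813 ≈ 0.8416.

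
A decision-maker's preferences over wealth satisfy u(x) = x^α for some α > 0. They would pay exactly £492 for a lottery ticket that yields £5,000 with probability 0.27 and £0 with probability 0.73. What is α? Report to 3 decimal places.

EU(lottery) = 0.27·5000^α + 0.73·0 = 0.27·5000^α.
Setting u(492) equal to that: 492^α = 0.27·5000^α ⇒ (492/5000)^α = 0.27.
Take logs: α = ln 0.27 / ln(492/5000) ≈ 0.56468.

α ≈ 0.565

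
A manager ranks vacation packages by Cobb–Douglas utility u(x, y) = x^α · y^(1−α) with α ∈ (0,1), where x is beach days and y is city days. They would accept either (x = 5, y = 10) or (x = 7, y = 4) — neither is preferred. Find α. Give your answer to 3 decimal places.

Set the two utilities equal: 5^α·10^(1−α) = 7^α·4^(1−α).
Taking logs: α·ln 5 + (1−α)·ln 10 = α·ln 7 + (1−α)·ln 4, i.e. α·-0.336472 = (1−α)·-0.916291.
So α/(1−α) = (-0.916291)/(-0.336472) = 2.723231, and α = 2.723231/3.723231 ≈ 0.731.

α ≈ 0.731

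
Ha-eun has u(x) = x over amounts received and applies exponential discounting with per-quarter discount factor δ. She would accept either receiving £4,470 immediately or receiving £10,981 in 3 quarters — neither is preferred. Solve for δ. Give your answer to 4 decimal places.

Indifference means u(4470) = δ^3 · u(10981), so δ^3 = u(4470)/u(10981).
With u(x) = x: δ^3 = 4470/10981 = 0.40707.
So δ = 0.40707^(1/3) ≈ 0.7411.

δ ≈ 0.7411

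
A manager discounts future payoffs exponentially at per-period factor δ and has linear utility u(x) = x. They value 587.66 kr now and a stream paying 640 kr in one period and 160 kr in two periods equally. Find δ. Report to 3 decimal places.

The stream is worth 640δ + 160δ² today, so 640δ + 160δ² = 587.66.
Rearranged: 160δ² + 640δ − 587.66 = 0.
δ = (−640 + √(640² + 4·160·587.66)) / (2·160) = (−640 + √785702.40) / 320 ≈ 0.770.

δ ≈ 0.770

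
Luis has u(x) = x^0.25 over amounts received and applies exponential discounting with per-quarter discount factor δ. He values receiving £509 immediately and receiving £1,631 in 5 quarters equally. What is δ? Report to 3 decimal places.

δ ≈ 0.943

Equating discounted utilities: u(509) = δ^5·u(1631) ⇒ δ^5 = u(509)/u(1631).
Since u(x) = x^0.25, δ^5 = (509/1631)^0.25 = 0.31208^0.25 = 0.74742.
So δ = 0.74742^(1/5) ≈ 0.943.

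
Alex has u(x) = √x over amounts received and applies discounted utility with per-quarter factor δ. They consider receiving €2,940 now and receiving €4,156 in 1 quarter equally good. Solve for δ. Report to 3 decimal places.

δ ≈ 0.841

The payoff in 1 quarter is discounted by δ, so u(2940) = δ·u(4156) and δ = u(2940)/u(4156).
Since u(x) = √x, δ = √(2940/4156) = 0.84108.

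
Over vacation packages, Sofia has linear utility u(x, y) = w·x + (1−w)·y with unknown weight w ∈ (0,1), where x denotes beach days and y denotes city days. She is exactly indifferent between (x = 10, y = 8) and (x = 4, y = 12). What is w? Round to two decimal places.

w = 0.40

Equating utilities: w·10 + (1−w)·8 = w·4 + (1−w)·12.
Rearranging, 6·w − 4·(1−w) = 0.
The marginal rate of substitution is 4/6, so w = 4/(6+4) = 0.40.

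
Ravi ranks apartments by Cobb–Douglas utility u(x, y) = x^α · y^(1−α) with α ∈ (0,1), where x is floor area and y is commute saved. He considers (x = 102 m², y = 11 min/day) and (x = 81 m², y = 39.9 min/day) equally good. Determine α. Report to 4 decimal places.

α ≈ 0.8482

The Cobb–Douglas utilities coincide, so 102^α·11^(1−α) = 81^α·39.9^(1−α).
Rearrange to (102/81)^α = (39.9/11)^(1−α) and take logs: α·0.2305237 = (1−α)·1.2884811.
With A = 0.2305237 and B = 1.2884811: α·A = (1−α)·B, so α = B/(A+B) = 1.2884811/1.5190048 ≈ 0.8482.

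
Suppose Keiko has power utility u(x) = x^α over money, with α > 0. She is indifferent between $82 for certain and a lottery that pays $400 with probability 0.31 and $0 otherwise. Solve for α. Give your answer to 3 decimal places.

α ≈ 0.739

The lottery's expected utility is 0.31·u(400) + 0.69·u(0) = 0.31·400^α (since u(0) = 0 for α > 0).
Setting u(82) equal to that: 82^α = 0.31·400^α ⇒ (82/400)^α = 0.31.
Take logs: α = ln 0.31 / ln(82/400) ≈ 0.73904.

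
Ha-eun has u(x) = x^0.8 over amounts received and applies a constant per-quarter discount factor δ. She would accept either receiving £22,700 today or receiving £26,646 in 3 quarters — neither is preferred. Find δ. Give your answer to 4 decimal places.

δ ≈ 0.9582

Indifference means u(22700) = δ^3 · u(26646), so δ^3 = u(22700)/u(26646).
With u(x) = x^0.8: δ^3 = 22700^0.8/26646^0.8 = (22700/26646)^0.8 = 0.87966.
Taking the cube root: δ = 0.87966^(1/3) ≈ 0.9582.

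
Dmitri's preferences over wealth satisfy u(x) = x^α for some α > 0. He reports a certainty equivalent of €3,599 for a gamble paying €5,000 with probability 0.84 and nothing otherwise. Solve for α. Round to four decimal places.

α ≈ 0.5303

EU(lottery) = 0.84·5000^α + 0.16·0 = 0.84·5000^α.
Indifference: 3599^α = 0.84·5000^α, so (3599/5000)^α = 0.84.
Take logs: α = ln 0.84 / ln(3599/5000) ≈ 0.530301.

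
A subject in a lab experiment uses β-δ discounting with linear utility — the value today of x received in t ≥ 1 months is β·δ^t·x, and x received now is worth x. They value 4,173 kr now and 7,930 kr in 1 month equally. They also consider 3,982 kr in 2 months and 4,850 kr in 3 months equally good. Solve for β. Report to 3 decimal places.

β ≈ 0.641

The second indifference involves only future payoffs, so β cancels: β·δ^2·3982 = β·δ^3·4850, giving δ = 3982/4850 = 0.82103.
Substituting δ into 4173 = β·δ·7930: β = 4173/(6510.775) ≈ 0.641.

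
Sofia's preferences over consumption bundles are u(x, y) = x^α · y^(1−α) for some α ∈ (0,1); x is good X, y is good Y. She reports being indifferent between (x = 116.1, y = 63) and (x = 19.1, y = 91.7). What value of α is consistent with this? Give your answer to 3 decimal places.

α ≈ 0.172

The Cobb–Douglas utilities coincide, so 116.1^α·63^(1−α) = 19.1^α·91.7^(1−α).
Taking logs: α·ln 116.1 + (1−α)·ln 63 = α·ln 19.1 + (1−α)·ln 91.7, i.e. α·1.804764 = (1−α)·0.375388.
Thus α·(2.180152) = 0.375388, so α = 0.375388/2.180152 ≈ 0.172.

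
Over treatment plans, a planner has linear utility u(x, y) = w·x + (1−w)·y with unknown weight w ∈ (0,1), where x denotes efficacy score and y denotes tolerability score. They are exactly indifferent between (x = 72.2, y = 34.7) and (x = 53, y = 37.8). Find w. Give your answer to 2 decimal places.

Equating utilities: w·72.2 + (1−w)·34.7 = w·53 + (1−w)·37.8.
Rearranging, 19.2·w − 3.1·(1−w) = 0.
Hence w = 3.1/(19.2+3.1) = 3.1/22.3 = 0.14.

w = 0.14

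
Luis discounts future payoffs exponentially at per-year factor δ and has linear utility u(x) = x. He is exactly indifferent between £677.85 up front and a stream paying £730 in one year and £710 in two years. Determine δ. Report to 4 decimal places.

The stream is worth 730δ + 710δ² today, so 730δ + 710δ² = 677.85.
Rearranged: 710δ² + 730δ − 677.85 = 0.
By the quadratic formula (taking the positive root), δ = (−730 + √2457994.00) / 1420 ≈ 0.5900.

δ ≈ 0.5900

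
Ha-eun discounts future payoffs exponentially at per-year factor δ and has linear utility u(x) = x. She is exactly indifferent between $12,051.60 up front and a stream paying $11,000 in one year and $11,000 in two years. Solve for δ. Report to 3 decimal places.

The stream is worth 11000δ + 11000δ² today, so 11000δ + 11000δ² = 12051.60.
So 11000δ² + 11000δ − 12051.60 = 0.
δ = (−11000 + √(11000² + 4·11000·12051.60)) / (2·11000) = (−11000 + √651270400.00) / 22000 ≈ 0.660.

δ ≈ 0.660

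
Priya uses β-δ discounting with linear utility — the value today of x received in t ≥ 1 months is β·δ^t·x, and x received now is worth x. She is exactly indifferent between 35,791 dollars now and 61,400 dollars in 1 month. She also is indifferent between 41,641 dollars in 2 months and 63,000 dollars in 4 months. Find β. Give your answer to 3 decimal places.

β ≈ 0.717

From the later pair, β·δ^2·41641 = β·δ^4·63000; dividing through, δ^2 = 41641/63000 = 0.66097, so δ = 0.81300.
Substituting δ into 35791 = β·δ·61400: β = 35791/(49918.172) ≈ 0.717.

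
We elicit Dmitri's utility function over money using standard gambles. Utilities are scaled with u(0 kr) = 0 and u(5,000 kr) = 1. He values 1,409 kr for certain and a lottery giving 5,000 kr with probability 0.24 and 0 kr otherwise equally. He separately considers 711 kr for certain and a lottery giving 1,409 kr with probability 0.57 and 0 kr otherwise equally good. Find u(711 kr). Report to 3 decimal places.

From the first indifference, u(1,409 kr) = 0.24·u(5,000 kr) + 0.76·u(0 kr) = 0.24·1 + 0.76·0 = 0.24.
Then u(711 kr) = 0.57·u(1,409 kr) + 0.43·u(0 kr) = 0.57·0.24 + 0.43·0.00 = 0.1368.

0.137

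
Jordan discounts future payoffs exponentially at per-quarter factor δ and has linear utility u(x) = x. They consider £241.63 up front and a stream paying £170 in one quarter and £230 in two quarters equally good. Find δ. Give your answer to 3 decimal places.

δ ≈ 0.720

Equating present values: 241.63 = 170δ + 230δ².
So 230δ² + 170δ − 241.63 = 0.
δ = (−170 + √(170² + 4·230·241.63)) / (2·230) = (−170 + √251199.60) / 460 ≈ 0.720.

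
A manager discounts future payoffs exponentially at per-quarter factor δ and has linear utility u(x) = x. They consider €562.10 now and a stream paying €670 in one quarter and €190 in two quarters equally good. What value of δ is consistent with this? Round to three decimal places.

The stream is worth 670δ + 190δ² today, so 670δ + 190δ² = 562.10.
That is, 190δ² + 670δ − 562.10 = 0, a quadratic in δ.
By the quadratic formula (taking the positive root), δ = (−670 + √876096.00) / 380 ≈ 0.700.

δ ≈ 0.700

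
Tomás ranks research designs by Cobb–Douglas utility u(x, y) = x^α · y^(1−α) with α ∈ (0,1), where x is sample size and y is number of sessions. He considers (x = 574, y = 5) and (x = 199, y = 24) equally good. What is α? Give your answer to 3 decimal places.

The Cobb–Douglas utilities coincide, so 574^α·5^(1−α) = 199^α·24^(1−α).
Taking logs: α·ln 574 + (1−α)·ln 5 = α·ln 199 + (1−α)·ln 24, i.e. α·1.059325 = (1−α)·1.568616.
So α/(1−α) = (1.568616)/(1.059325) = 1.480769, and α = 1.480769/2.480769 ≈ 0.597.

α ≈ 0.597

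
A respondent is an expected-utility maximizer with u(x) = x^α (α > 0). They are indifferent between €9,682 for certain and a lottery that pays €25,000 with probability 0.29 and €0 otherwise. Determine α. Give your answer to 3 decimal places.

EU(lottery) = 0.29·25000^α + 0.71·0 = 0.29·25000^α.
Indifference: 9682^α = 0.29·25000^α, so (9682/25000)^α = 0.29.
α = ln(0.29) / ln(9682/25000) = -1.237874/-0.948607 ≈ 1.305.

α ≈ 1.305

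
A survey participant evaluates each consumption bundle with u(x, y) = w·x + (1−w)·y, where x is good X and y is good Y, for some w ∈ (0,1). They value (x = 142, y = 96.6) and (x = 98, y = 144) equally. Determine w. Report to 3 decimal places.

w = 0.519

Indifference: w·142 + (1−w)·96.6 = w·98 + (1−w)·144.
Collecting terms: w·44 = (1−w)·47.4.
Hence w = 47.4/(44+47.4) = 47.4/91.4 = 0.519.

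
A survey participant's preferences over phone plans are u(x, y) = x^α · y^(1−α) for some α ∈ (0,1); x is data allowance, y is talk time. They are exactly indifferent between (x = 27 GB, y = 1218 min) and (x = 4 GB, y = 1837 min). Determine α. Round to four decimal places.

α ≈ 0.1771

The Cobb–Douglas utilities coincide, so 27^α·1218^(1−α) = 4^α·1837^(1−α).
Taking logs: α·ln 27 + (1−α)·ln 1218 = α·ln 4 + (1−α)·ln 1837, i.e. α·1.9095425 = (1−α)·0.4109236.
Thus α·(2.3204661) = 0.4109236, so α = 0.4109236/2.3204661 ≈ 0.1771.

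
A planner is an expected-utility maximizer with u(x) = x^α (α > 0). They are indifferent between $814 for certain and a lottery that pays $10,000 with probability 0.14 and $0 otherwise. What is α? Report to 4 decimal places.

α ≈ 0.7838

The lottery's expected utility is 0.14·u(10000) + 0.86·u(0) = 0.14·10000^α (since u(0) = 0 for α > 0).
Equating: 814^α = 0.14·10000^α, i.e. 0.0814^α = 0.14.
α = ln(0.14) / ln(814/10000) = -1.9661129/-2.5083800 ≈ 0.7838.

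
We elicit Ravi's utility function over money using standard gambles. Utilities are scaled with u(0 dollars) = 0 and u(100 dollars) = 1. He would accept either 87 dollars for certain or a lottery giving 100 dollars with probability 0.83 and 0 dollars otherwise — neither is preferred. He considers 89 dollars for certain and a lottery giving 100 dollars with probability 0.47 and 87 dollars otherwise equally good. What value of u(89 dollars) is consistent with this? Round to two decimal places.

0.91

First, u(87 dollars) = 0.83·u(100 dollars) + 0.17·u(0 dollars) = 0.83.
Then u(89 dollars) = 0.47·u(100 dollars) + 0.53·u(87 dollars) = 0.47·1.00 + 0.53·0.83 = 0.9099.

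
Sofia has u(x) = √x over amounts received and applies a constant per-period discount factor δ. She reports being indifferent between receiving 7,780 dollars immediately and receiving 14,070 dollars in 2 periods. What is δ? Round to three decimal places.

Equating discounted utilities: u(7780) = δ^2·u(14070) ⇒ δ^2 = u(7780)/u(14070).
Since u(x) = √x, δ^2 = √(7780/14070) = 0.74361.
Hence δ = (0.74361)^(1/2) = 0.86233.

δ ≈ 0.862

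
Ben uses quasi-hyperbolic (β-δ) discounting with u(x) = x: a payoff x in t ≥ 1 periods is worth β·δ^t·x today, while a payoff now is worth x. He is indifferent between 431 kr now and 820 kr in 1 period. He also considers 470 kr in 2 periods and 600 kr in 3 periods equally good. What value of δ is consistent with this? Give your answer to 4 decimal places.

From the later pair, β·δ^2·470 = β·δ^3·600; dividing through, δ = 470/600 = 0.78333.

δ ≈ 0.7833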